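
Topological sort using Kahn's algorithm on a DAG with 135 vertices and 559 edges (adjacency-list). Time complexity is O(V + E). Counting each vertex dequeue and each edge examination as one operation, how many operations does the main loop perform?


Kahn's algorithm:
  1. Compute in-degrees: O(V + E)
  2. Process queue: each vertex dequeued once (O(V))
     each edge examined once (O(E))
Total = V + E = 135 + 559 = 694


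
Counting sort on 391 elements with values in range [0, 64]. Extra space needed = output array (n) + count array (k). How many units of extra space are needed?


Output array size: 391 (to store sorted result)
Count array size: 65 (one slot per possible value, range 0 to 64)
Total extra space = 391 + 65 = 456


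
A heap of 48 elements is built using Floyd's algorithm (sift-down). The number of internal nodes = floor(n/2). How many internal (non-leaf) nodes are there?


Leaf nodes occupy roughly half the array.
Sift-down is called for each internal node, starting from the last one.
Internal nodes = floor(n/2) = floor(48/2) = 24


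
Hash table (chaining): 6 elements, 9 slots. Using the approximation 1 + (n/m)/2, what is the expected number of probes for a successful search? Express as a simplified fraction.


Computing expected probes:
alpha = 6/9
= 1 + alpha/2
= 1 + 6/(2*9)
= (2*9 + 6) / (2*9)
= 24/18 = 4/3


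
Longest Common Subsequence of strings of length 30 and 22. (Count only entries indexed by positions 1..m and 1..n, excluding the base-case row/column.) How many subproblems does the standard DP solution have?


DP table indexed by positions in both strings.
First string: 30 positions
Second string: 22 positions
Total = 30 * 22 = 660


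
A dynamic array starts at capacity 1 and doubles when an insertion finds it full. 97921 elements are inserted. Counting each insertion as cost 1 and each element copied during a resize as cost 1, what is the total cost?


n = 97921
Insertion costs: 97921
Resizes copy 1, 2, 4, ... up to the largest power of 2 that is <= n-1 = 97920, i.e. 65536.
Copy costs = 1 + 2 + 4 + 8 + 16 + 32 + 64 + 128 + 256 + 512 + 1024 + 2048 + 4096 + 8192 + 16384 + 32768 + 65536 = 131071
Total = 97921 + 131071 = 228992


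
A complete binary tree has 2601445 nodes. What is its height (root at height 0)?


In a complete binary tree, level k holds nodes 2^k .. 2^(k+1)-1 (1-indexed).
Height = floor(log2(n)) = floor(log2(2601445)) = 21
Check: 2^21 = 2097152 <= 2601445 < 4194304 = 2^22


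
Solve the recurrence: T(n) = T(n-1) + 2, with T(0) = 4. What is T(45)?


Unrolling the recurrence:
T(45) = T(44) + 2
       = T(43) + 2 + 2
       = T(42) + 2*3
       ...
       = T(0) + 2*45
       = 4 + 90 = 94


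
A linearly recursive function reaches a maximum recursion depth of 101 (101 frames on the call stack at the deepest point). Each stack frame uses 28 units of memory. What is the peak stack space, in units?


Maximum recursion depth = 101 frames
Memory per frame = 28 units
Total stack space = depth * frame_size
= 101 * 28 = 2828


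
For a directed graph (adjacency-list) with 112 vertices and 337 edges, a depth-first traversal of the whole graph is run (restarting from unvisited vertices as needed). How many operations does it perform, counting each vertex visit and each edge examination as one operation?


A full DFS traversal visits each vertex once and examines each edge once.
V = 112
E = 337
Sum = 112 + 337 = 449


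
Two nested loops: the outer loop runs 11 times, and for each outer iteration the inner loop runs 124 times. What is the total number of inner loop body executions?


Outer loop: 11 iterations
Inner loop: 124 iterations per outer iteration
Total = 11 * 124 = 1364


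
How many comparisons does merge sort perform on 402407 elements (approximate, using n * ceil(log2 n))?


Recursion depth: ceil(log2(402407)) = 19
Each recursion level merges n = 402407 elements
Total = 402407 * 19 = 7645733


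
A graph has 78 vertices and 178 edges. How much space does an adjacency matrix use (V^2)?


Adjacency matrix: V x V grid of entries
Space = V^2 = 78^2 = 78 * 78 = 6084


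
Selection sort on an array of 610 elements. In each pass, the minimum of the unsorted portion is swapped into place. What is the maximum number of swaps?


Selection sort performs one swap per pass:
  Pass 1: find min in positions 0 to 609, swap with position 0
  Pass 2: find min in positions 1 to 609, swap with position 1
  Pass 3: find min in positions 2 to 609, swap with position 2
  Pass 4: find min in positions 3 to 609, swap with position 3
  Pass 5: find min in positions 4 to 609, swap with position 4
  ... (604 more passes)
Total passes (and swaps) = n - 1 = 610 - 1 = 609


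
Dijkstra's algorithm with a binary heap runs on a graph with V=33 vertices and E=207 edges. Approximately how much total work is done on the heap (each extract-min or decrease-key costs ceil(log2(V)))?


Dijkstra with a binary heap: each vertex is extracted once, each edge may relax once.
Each heap operation costs O(log V).
V + E = 33 + 207 = 240
ceil(log2(33)) = 6 (since 2^5 = 32 < 33 <= 64 = 2^6)
Total heap work = (V+E) * ceil(log2(V)) = 240 * 6 = 1440


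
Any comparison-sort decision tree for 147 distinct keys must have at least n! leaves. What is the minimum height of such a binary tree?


A binary decision tree of height h has at most 2^h leaves and needs at least n! of them, so h >= ceil(log2(n!)).
147! is far too large to multiply out, so use Stirling's series:
  ln(n!) ~ n ln n - n + (1/2) ln(2 pi n) + 1/(12n)  (error below 1/(360 n^3), negligible here)
  ln(147) = 4.9904326
  n ln n = 147 * 4.9904326 = 733.5936
  (1/2) ln(2 pi * 147) = (1/2) ln(923.6282) = 3.4142
  1/(12*147) = 0.0006
  ln(147!) ~ 733.5936 - 147 + 3.4142 + 0.0006 = 590.0084
Convert to base 2: log2(147!) = 590.0084 / ln 2 = 590.0084 / 0.69314718 = 851.2022
ceil(851.2022) = 852


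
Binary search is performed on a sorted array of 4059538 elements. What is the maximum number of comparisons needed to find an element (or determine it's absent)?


Binary search halves the search space each comparison:
  Step 1: search space = 4059538 -> 2029769
  Step 2: search space = 2029769 -> 1014884
  Step 3: search space = 1014884 -> 507442
  Step 4: search space = 507442 -> 253721
  Step 5: search space = 253721 -> 126860
  Step 6: search space = 126860 -> 63430
  Step 7: search space = 63430 -> 31715
  Step 8: search space = 31715 -> 15857
  Step 9: search space = 15857 -> 7928
  Step 10: search space = 7928 -> 3964
  Step 11: search space = 3964 -> 1982
  Step 12: search space = 1982 -> 991
  Step 13: search space = 991 -> 495
  Step 14: search space = 495 -> 247
  Step 15: search space = 247 -> 123
  Step 16: search space = 123 -> 61
  Step 17: search space = 61 -> 30
  Step 18: search space = 30 -> 15
  Step 19: search space = 15 -> 7
  Step 20: search space = 7 -> 3
  Step 21: search space = 3 -> 1
  Step 22: search space = 1 (final check)
Maximum comparisons = floor(log2(4059538)) + 1 = 21 + 1 = 22


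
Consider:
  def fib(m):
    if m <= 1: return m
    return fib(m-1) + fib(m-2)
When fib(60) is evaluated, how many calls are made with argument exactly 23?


Let N(m) = number of times fib(m) is called while evaluating fib(60).
N(60) = 1 (the initial call).
N(59) = 1 (only fib(60) calls it).
For 1 <= m <= 58: fib(m) is called by fib(m+1) and fib(m+2), so
  N(m) = N(m+1) + N(m+2).
fib(0) is called only by fib(2), so N(0) = N(2).
Walk down from m=60:
  N(60)=1, N(59)=1, N(58)=2, N(57)=3, N(56)=5, N(55)=8, N(54)=13, N(53)=21, N(52)=34, N(51)=55, N(50)=89, N(49)=144, N(48)=233, N(47)=377, N(46)=610, N(45)=987, N(44)=1597, N(43)=2584, N(42)=4181, N(41)=6765, N(40)=10946, N(39)=17711, N(38)=28657, N(37)=46368, N(36)=75025, N(35)=121393, N(34)=196418, N(33)=317811, N(32)=514229, N(31)=832040, N(30)=1346269, N(29)=2178309, N(28)=3524578, N(27)=5702887, N(26)=9227465, N(25)=14930352, N(24)=24157817, N(23)=39088169
N(23) = 39088169


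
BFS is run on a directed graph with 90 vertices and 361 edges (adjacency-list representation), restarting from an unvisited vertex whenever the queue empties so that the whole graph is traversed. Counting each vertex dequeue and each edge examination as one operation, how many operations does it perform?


A full BFS traversal dequeues each vertex exactly once and examines each directed edge exactly once.
V = 90 (vertex processing cost)
E = 361 (edge examination cost)
Total operations proportional to V + E = 90 + 361 = 451


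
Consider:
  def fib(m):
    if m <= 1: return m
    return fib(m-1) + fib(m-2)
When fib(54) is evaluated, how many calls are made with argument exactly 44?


Let N(m) = number of times fib(m) is called while evaluating fib(54).
N(54) = 1 (the initial call).
N(53) = 1 (only fib(54) calls it).
For 1 <= m <= 52: fib(m) is called by fib(m+1) and fib(m+2), so
  N(m) = N(m+1) + N(m+2).
fib(0) is called only by fib(2), so N(0) = N(2).
Walk down from m=54:
  N(54)=1, N(53)=1, N(52)=2, N(51)=3, N(50)=5, N(49)=8, N(48)=13, N(47)=21, N(46)=34, N(45)=55, N(44)=89
N(44) = 89


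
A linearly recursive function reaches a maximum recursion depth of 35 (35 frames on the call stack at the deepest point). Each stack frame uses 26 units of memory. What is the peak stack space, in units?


Maximum recursion depth = 35 frames
Memory per frame = 26 units
Total stack space = depth * frame_size
= 35 * 26 = 910


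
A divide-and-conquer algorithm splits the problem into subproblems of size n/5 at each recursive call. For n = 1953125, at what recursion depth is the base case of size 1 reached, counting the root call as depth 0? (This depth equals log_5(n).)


At each depth, the problem size is divided by 5:
  Depth 0: problem size = 1953125
  Depth 1: problem size = 390625
  Depth 2: problem size = 78125
  Depth 3: problem size = 15625
  Depth 4: problem size = 3125
  Depth 5: problem size = 625
  Depth 6: problem size = 125
  Depth 7: problem size = 25
  Depth 8: problem size = 5
  Depth 9: problem size = 1 (base case)
The base case is reached at depth log_5(1953125) = 9 (the tree has 10 levels counting depth 0, but the depth asked for is 9).
Recursion depth = 9


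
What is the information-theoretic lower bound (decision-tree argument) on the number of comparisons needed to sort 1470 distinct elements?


A binary decision tree of height h has at most 2^h leaves and needs at least n! of them, so h >= ceil(log2(n!)).
1470! is far too large to multiply out, so use Stirling's series:
  ln(n!) ~ n ln n - n + (1/2) ln(2 pi n) + 1/(12n)  (error below 1/(360 n^3), negligible here)
  ln(1470) = 7.2930177
  n ln n = 1470 * 7.2930177 = 10720.7360
  (1/2) ln(2 pi * 1470) = (1/2) ln(9236.2824) = 4.5654
  1/(12*1470) = 0.0001
  ln(1470!) ~ 10720.7360 - 1470 + 4.5654 + 0.0001 = 9255.3015
Convert to base 2: log2(1470!) = 9255.3015 / ln 2 = 9255.3015 / 0.69314718 = 13352.5776
ceil(13352.5776) = 13353


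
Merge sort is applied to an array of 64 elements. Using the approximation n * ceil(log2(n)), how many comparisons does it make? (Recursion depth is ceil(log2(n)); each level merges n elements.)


Merge sort divides the array into halves recursively.
Number of levels = ceil(log2(64)) = 6
At each level, approximately n = 64 comparisons are needed for merging.
Total comparisons ~ n * ceil(log2(n)) = 64 * 6 = 384


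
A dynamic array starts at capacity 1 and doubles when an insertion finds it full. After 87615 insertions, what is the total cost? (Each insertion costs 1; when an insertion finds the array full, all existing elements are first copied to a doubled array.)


Insertion cost: 87615 (one per element)
Resizes occur just before inserting elements 2, 3, 5, 9, ...
Elements copied at each resize: 1 + 2 + 4 + 8 + 16 + 32 + 64 + 128 + 256 + 512 + 1024 + 2048 + 4096 + 8192 + 16384 + 32768 + 65536
Sum of copies = 131071 (geometric series: 2^k - 1)
Total = 87615 + 131071 = 218686


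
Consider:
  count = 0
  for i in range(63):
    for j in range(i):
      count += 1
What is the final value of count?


For each i, the inner loop runs i times:
  i=0: inner runs 0 times
  i=1: inner runs 1 time
  i=2: inner runs 2 times
  i=3: inner runs 3 times
  i=4: inner runs 4 times
  i=5: inner runs 5 times
  i=6: inner runs 6 times
  i=7: inner runs 7 times
  ...
Total = 0 + 1 + 2 + ... + 62 = 63*(63-1)/2 = 1953


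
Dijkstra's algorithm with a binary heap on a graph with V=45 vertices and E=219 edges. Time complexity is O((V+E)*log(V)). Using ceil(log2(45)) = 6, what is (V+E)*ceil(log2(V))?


Dijkstra with a binary heap: each vertex is extracted once, each edge may relax once.
Each heap operation costs O(log V).
V + E = 45 + 219 = 264
ceil(log2(45)) = 6 (since 2^5 = 32 < 45 <= 64 = 2^6)
Total heap work = (V+E) * ceil(log2(V)) = 264 * 6 = 1584


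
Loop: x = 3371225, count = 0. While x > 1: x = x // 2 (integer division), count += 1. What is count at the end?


The variable x halves each step:
x = 3371225 -> 1685612 -> 842806 -> 421403 -> 210701 -> 105350 -> 52675 -> 26337 -> 13168 -> 6584 -> 3292 -> 1646 -> 823 -> 411 -> 205 -> 102 -> 51 -> 25 -> 12 -> 6 -> 3 -> 1
Number of halvings = floor(log2(3371225)) = 21


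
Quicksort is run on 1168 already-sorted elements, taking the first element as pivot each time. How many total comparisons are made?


Sum of comparisons per partition:
1167 + 1166 + ... + 1 + 0
= 1168 * (1168 - 1) / 2
= 1168 * 1167 / 2
= 681528


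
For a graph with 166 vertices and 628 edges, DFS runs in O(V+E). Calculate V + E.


A full DFS traversal visits each vertex once and examines each edge once.
V = 166
E = 628
Sum = 166 + 628 = 794


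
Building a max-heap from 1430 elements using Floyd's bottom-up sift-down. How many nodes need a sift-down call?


In a heap of 1430 elements (0-indexed array):
  Last element index: 1429
  Parent of last element: floor((1429 - 1) / 2) = 714
  Internal nodes: indices 0 to 714
  Count = floor(1430/2) = 715


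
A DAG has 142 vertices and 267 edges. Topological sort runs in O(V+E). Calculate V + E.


V = 142 (vertex processing)
E = 267 (edge processing)
V + E = 142 + 267 = 409


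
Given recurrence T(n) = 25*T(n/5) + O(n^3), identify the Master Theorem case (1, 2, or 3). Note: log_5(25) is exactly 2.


Master Theorem parameters: a=25, b=5, c=3
log_b(a) = 2
Compare b^c with a: 5^3 = 125 > 25, so c > log_b(a).
Comparing c=3 vs log_b(a)=2:
3 > 2 => Case 3
Result: T(n) = O(n^3)
Master Theorem case = 3


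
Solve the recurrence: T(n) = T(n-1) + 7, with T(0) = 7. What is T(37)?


Unrolling the recurrence:
T(37) = T(36) + 7
       = T(35) + 7 + 7
       = T(34) + 7*3
       ...
       = T(0) + 7*37
       = 7 + 259 = 266


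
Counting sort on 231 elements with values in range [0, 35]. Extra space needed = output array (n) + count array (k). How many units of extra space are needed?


Output array size: 231 (to store sorted result)
Count array size: 36 (one slot per possible value, range 0 to 35)
Total extra space = 231 + 36 = 267


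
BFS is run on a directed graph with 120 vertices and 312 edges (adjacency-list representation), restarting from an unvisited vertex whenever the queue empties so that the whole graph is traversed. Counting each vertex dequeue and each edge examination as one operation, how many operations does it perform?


A full BFS traversal dequeues each vertex exactly once and examines each directed edge exactly once.
V = 120 (vertex processing cost)
E = 312 (edge examination cost)
Total operations proportional to V + E = 120 + 312 = 432


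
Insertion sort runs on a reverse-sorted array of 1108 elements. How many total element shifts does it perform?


Sum of shifts = 1 + 2 + 3 + ... + 1107
= 1108 * 1107 / 2
= 1226556 / 2
= 613278


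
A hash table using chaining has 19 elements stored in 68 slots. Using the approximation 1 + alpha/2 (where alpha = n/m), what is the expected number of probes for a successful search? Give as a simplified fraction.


Load factor alpha = n/m = 19/68
Expected probes = 1 + alpha/2 = 1 + 19/(2*68)
= 1 + 19/136
= 136/136 + 19/136
= 155/136


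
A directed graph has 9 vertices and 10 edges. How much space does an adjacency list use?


Adjacency list: one list head per vertex + one entry per edge
Vertex heads: 9
Edge entries: 10
Total = 9 + 10 = 19


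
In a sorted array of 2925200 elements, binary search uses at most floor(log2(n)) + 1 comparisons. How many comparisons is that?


Halving sequence: 2925200 -> 1462600 -> 731300 -> 365650 -> 182825 -> 91412 -> 45706 -> 22853 -> 11426 -> 5713 -> 2856 -> 1428 -> 714 -> 357 -> 178 -> 89 -> 44 -> 22 -> 11 -> 5 -> 2 -> 1
Number of halvings = 21
Max comparisons = 21 + 1 = 22


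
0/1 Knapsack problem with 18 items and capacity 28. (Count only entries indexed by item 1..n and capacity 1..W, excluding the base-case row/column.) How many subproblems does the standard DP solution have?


The DP table is indexed by (item, capacity).
Rows: 18 items
Columns: 28 capacity values (1 to W)
Total subproblems = 18 * 28 = 504


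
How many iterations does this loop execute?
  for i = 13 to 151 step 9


The loop variable i takes values starting at 13 and increments by 9 each iteration.
Sequence: i = 13, 22, 31, 40, 49, 58, 67, 76, 85, ...
The upper bound 151 is inclusive, so the count is floor((last - first) / step) + 1:
floor((151 - 13) / 9) + 1 = floor(138/9) + 1 = 15 + 1 = 16


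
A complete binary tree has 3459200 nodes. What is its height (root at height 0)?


In a complete binary tree, level k holds nodes 2^k .. 2^(k+1)-1 (1-indexed).
Height = floor(log2(n)) = floor(log2(3459200)) = 21
Check: 2^21 = 2097152 <= 3459200 < 4194304 = 2^22


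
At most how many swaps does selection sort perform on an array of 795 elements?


Each of the 794 passes places one element in its final position.
Pass 1: swap minimum into position 0
Pass 2: swap minimum of remaining into position 1
...
Pass 794: last two elements, one swap
Maximum swaps = 795 - 1 = 794


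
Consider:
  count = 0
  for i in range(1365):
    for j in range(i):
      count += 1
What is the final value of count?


For each i, the inner loop runs i times:
  i=0: inner runs 0 times
  i=1: inner runs 1 time
  i=2: inner runs 2 times
  i=3: inner runs 3 times
  i=4: inner runs 4 times
  i=5: inner runs 5 times
  i=6: inner runs 6 times
  i=7: inner runs 7 times
  ...
Total = 0 + 1 + 2 + ... + 1364 = 1365*(1365-1)/2 = 930930


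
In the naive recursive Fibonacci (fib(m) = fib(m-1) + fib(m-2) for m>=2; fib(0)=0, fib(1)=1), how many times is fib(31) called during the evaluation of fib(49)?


Let N(m) = number of times fib(m) is called while evaluating fib(49).
N(49) = 1 (the initial call).
N(48) = 1 (only fib(49) calls it).
For 1 <= m <= 47: fib(m) is called by fib(m+1) and fib(m+2), so
  N(m) = N(m+1) + N(m+2).
fib(0) is called only by fib(2), so N(0) = N(2).
Walk down from m=49:
  N(49)=1, N(48)=1, N(47)=2, N(46)=3, N(45)=5, N(44)=8, N(43)=13, N(42)=21, N(41)=34, N(40)=55, N(39)=89, N(38)=144, N(37)=233, N(36)=377, N(35)=610, N(34)=987, N(33)=1597, N(32)=2584, N(31)=4181
N(31) = 4181


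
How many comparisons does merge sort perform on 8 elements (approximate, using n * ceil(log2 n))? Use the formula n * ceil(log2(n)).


Recursion depth: ceil(log2(8)) = 3
Each recursion level merges n = 8 elements
Total = 8 * 3 = 24


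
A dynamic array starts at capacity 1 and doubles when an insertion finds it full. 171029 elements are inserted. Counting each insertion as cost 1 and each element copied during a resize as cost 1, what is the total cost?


n = 171029
Insertion costs: 171029
Resizes copy 1, 2, 4, ... up to the largest power of 2 that is <= n-1 = 171028, i.e. 131072.
Copy costs = 1 + 2 + 4 + 8 + 16 + 32 + 64 + 128 + 256 + 512 + 1024 + 2048 + 4096 + 8192 + 16384 + 32768 + 65536 + 131072 = 262143
Total = 171029 + 262143 = 433172


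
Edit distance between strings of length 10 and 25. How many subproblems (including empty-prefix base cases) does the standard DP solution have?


The table includes base cases (empty prefixes).
Rows: (m+1) = 11
Columns: (n+1) = 26
Total = 11 * 26 = 286


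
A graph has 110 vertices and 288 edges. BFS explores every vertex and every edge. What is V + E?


A full BFS traversal dequeues each vertex once and examines each edge once.
Vertex visits: 110
Edge visits: 288
V + E = 110 + 288 = 398


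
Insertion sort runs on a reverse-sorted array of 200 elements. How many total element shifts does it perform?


Sum of shifts = 1 + 2 + 3 + ... + 199
= 200 * 199 / 2
= 39800 / 2
= 19900


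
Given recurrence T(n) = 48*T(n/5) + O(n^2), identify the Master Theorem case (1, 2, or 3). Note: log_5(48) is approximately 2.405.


Master Theorem parameters: a=48, b=5, c=2
log_b(a) = 2.405
Compare b^c with a: 5^2 = 25 < 48, so c < log_b(a).
Comparing c=2 vs log_b(a)=2.405:
2 < 2.405 => Case 1
Result: T(n) = O(n^(log_5 48)) ~ O(n^2.405)
Master Theorem case = 1


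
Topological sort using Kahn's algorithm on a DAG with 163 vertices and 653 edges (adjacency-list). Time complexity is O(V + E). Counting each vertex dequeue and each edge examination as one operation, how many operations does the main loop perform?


Kahn's algorithm:
  1. Compute in-degrees: O(V + E)
  2. Process queue: each vertex dequeued once (O(V))
     each edge examined once (O(E))
Total = V + E = 163 + 653 = 816


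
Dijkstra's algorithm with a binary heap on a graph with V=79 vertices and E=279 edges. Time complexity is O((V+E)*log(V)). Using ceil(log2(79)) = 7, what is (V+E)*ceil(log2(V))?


Dijkstra with a binary heap: each vertex is extracted once, each edge may relax once.
Each heap operation costs O(log V).
V + E = 79 + 279 = 358
ceil(log2(79)) = 7 (since 2^6 = 64 < 79 <= 128 = 2^7)
Total heap work = (V+E) * ceil(log2(V)) = 358 * 7 = 2506


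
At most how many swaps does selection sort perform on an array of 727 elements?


Each of the 726 passes places one element in its final position.
Pass 1: swap minimum into position 0
Pass 2: swap minimum of remaining into position 1
...
Pass 726: last two elements, one swap
Maximum swaps = 727 - 1 = 726


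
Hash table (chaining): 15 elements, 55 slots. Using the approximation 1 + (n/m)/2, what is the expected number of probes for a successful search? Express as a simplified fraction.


Computing expected probes:
alpha = 15/55
= 1 + alpha/2
= 1 + 15/(2*55)
= (2*55 + 15) / (2*55)
= 125/110 = 25/22


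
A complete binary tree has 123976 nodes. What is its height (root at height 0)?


In a complete binary tree, level k holds nodes 2^k .. 2^(k+1)-1 (1-indexed).
Height = floor(log2(n)) = floor(log2(123976)) = 16
Check: 2^16 = 65536 <= 123976 < 131072 = 2^17


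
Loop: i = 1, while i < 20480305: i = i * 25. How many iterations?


i multiplies by 25 each step:
i = 1 -> 25 -> 625 -> 15625 -> 390625 -> 9765625 -> 244140625 (stop)
Iterations = ceil(log_25(20480305)) = 6


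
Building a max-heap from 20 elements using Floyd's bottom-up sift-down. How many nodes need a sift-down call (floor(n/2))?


In a heap of 20 elements (0-indexed array):
  Last element index: 19
  Parent of last element: floor((19 - 1) / 2) = 9
  Internal nodes: indices 0 to 9
  Count = floor(20/2) = 10


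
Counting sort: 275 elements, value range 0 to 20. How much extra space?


n = 275 (output array)
k = 21 (count array for 21 distinct values)
Extra space = 275 + 21 = 296


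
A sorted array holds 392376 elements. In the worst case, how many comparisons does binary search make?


Halving sequence: 392376 -> 196188 -> 98094 -> 49047 -> 24523 -> 12261 -> 6130 -> 3065 -> 1532 -> 766 -> 383 -> 191 -> 95 -> 47 -> 23 -> 11 -> 5 -> 2 -> 1
Number of halvings = 18
Max comparisons = 18 + 1 = 19


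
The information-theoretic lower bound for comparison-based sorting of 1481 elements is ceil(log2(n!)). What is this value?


A binary decision tree of height h has at most 2^h leaves and needs at least n! of them, so h >= ceil(log2(n!)).
1481! is far too large to multiply out, so use Stirling's series:
  ln(n!) ~ n ln n - n + (1/2) ln(2 pi n) + 1/(12n)  (error below 1/(360 n^3), negligible here)
  ln(1481) = 7.3004728
  n ln n = 1481 * 7.3004728 = 10812.0002
  (1/2) ln(2 pi * 1481) = (1/2) ln(9305.3974) = 4.5692
  1/(12*1481) = 0.0001
  ln(1481!) ~ 10812.0002 - 1481 + 4.5692 + 0.0001 = 9335.5695
Convert to base 2: log2(1481!) = 9335.5695 / ln 2 = 9335.5695 / 0.69314718 = 13468.3798
ceil(13468.3798) = 13469


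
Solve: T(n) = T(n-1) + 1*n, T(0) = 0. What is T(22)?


Expanding the recurrence:
T(22) = T(21) + 1*22
       = T(20) + 1*21 + 1*22
       ...
       = T(0) + 1*(1 + 2 + ... + 22)
       = 0 + 1 * 22*23/2
       = 0 + 1 * 253
       = 0 + 253 = 253


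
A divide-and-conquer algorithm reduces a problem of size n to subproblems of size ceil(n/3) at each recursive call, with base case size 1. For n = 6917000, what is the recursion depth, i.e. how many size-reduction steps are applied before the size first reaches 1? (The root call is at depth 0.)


Each step divides the size by 3 (rounding up); after k steps the size is ceil(n/3^k), which equals 1 exactly when 3^k >= n.
So the depth is the smallest k with 3^k >= 6917000, i.e. ceil(log_3(6917000)).
3^14 = 4782969 < 6917000 <= 14348907 = 3^15
Recursion depth = 15


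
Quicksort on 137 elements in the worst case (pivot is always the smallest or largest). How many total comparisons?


In the worst case, each partition step picks the worst pivot:
  Partition 1: 136 comparisons (n-1 elements to compare)
  Partition 2: 135 comparisons
  Partition 3: 134 comparisons
  Partition 4: 133 comparisons
  Partition 5: 132 comparisons
  ...
  Last partition: 0 comparisons
Total = (n-1) + (n-2) + ... + 1 + 0 = n*(n-1)/2
= 137*136/2 = 9316


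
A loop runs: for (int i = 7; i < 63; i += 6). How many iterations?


Loop starts at i = 7, increments by 6, stops when i >= 63.
Number of iterations = ceil((63 - 7) / 6)
= ceil(56 / 6)
= 10


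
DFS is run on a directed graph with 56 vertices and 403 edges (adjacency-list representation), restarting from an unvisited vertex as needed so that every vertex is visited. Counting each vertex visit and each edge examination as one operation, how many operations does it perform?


A full DFS traversal processes each vertex exactly once (push/pop on stack).
Each directed edge is examined once.
V = 56, E = 403
V + E = 459


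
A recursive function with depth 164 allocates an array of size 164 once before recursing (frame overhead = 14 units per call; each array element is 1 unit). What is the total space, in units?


Array allocation: 164 units (allocated once)
Stack frames: 164 deep * 14 per frame = 2296 units
Total = 164 + 2296 = 2460


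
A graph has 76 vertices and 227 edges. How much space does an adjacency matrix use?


Adjacency matrix: V x V grid of entries
Space = V^2 = 76^2 = 76 * 76 = 5776


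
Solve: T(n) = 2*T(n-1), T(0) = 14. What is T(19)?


Unrolling:
T(19) = 2*T(18) = 2^2*T(17) = ... = 2^19*T(0)
= 2^19 * 14
= 524288 * 14 = 7340032


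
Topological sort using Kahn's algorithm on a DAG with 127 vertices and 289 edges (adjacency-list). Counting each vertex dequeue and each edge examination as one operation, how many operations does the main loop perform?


Kahn's algorithm:
  1. Compute in-degrees: O(V + E)
  2. Process queue: each vertex dequeued once (O(V))
     each edge examined once (O(E))
Total = V + E = 127 + 289 = 416


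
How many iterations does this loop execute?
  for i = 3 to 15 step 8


The loop variable i takes values starting at 3 and increments by 8 each iteration.
Sequence: i = 3, 11
The upper bound 15 is inclusive, so the count is floor((last - first) / step) + 1:
floor((15 - 3) / 8) + 1 = floor(12/8) + 1 = 1 + 1 = 2


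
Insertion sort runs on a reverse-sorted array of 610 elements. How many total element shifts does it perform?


Sum of shifts = 1 + 2 + 3 + ... + 609
= 610 * 609 / 2
= 371490 / 2
= 185745


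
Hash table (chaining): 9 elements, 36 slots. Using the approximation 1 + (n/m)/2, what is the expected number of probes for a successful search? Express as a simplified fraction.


Computing expected probes:
alpha = 9/36
= 1 + alpha/2
= 1 + 9/(2*36)
= (2*36 + 9) / (2*36)
= 81/72 = 9/8


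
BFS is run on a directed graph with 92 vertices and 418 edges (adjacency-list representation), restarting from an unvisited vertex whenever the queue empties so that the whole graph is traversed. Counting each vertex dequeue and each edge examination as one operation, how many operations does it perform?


A full BFS traversal dequeues each vertex exactly once and examines each directed edge exactly once.
V = 92 (vertex processing cost)
E = 418 (edge examination cost)
Total operations proportional to V + E = 92 + 418 = 510


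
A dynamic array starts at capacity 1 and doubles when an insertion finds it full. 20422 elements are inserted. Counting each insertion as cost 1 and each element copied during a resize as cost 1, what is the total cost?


n = 20422
Insertion costs: 20422
Resizes copy 1, 2, 4, ... up to the largest power of 2 that is <= n-1 = 20421, i.e. 16384.
Copy costs = 1 + 2 + 4 + 8 + 16 + 32 + 64 + 128 + 256 + 512 + 1024 + 2048 + 4096 + 8192 + 16384 = 32767
Total = 20422 + 32767 = 53189


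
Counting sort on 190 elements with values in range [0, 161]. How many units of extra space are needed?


Output array size: 190 (to store sorted result)
Count array size: 162 (one slot per possible value, range 0 to 161)
Total extra space = 190 + 162 = 352


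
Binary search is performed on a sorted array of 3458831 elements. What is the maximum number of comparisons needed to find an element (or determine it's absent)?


Binary search halves the search space each comparison:
  Step 1: search space = 3458831 -> 1729415
  Step 2: search space = 1729415 -> 864707
  Step 3: search space = 864707 -> 432353
  Step 4: search space = 432353 -> 216176
  Step 5: search space = 216176 -> 108088
  Step 6: search space = 108088 -> 54044
  Step 7: search space = 54044 -> 27022
  Step 8: search space = 27022 -> 13511
  Step 9: search space = 13511 -> 6755
  Step 10: search space = 6755 -> 3377
  Step 11: search space = 3377 -> 1688
  Step 12: search space = 1688 -> 844
  Step 13: search space = 844 -> 422
  Step 14: search space = 422 -> 211
  Step 15: search space = 211 -> 105
  Step 16: search space = 105 -> 52
  Step 17: search space = 52 -> 26
  Step 18: search space = 26 -> 13
  Step 19: search space = 13 -> 6
  Step 20: search space = 6 -> 3
  Step 21: search space = 3 -> 1
  Step 22: search space = 1 (final check)
Maximum comparisons = floor(log2(3458831)) + 1 = 21 + 1 = 22


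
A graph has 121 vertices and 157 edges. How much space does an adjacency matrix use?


Adjacency matrix: V x V grid of entries
Space = V^2 = 121^2 = 121 * 121 = 14641


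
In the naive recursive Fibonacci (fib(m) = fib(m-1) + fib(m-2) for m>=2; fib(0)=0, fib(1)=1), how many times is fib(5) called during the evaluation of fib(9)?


Let N(m) = number of times fib(m) is called while evaluating fib(9).
N(9) = 1 (the initial call).
N(8) = 1 (only fib(9) calls it).
For 1 <= m <= 7: fib(m) is called by fib(m+1) and fib(m+2), so
  N(m) = N(m+1) + N(m+2).
fib(0) is called only by fib(2), so N(0) = N(2).
Walk down from m=9:
  N(9)=1, N(8)=1, N(7)=2, N(6)=3, N(5)=5
N(5) = 5


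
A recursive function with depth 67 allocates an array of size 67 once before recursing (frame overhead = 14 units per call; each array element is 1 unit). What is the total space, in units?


Array allocation: 67 units (allocated once)
Stack frames: 67 deep * 14 per frame = 938 units
Total = 67 + 938 = 1005


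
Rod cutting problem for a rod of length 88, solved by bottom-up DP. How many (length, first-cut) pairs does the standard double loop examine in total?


For each subproblem length i = 1..88, the inner loop considers i possible first cuts.
Total = 1 + 2 + ... + 88
= 88*(88+1)/2
= 88*89/2 = 3916


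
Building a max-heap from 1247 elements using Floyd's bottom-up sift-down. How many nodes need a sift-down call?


In a heap of 1247 elements (0-indexed array):
  Last element index: 1246
  Parent of last element: floor((1246 - 1) / 2) = 622
  Internal nodes: indices 0 to 622
  Count = floor(1247/2) = 623


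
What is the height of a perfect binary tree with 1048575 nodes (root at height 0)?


A perfect binary tree with 1048575 nodes:
  1048575 = 2^20 - 1
  Levels: 0, 1, ..., 19
  Height = 19


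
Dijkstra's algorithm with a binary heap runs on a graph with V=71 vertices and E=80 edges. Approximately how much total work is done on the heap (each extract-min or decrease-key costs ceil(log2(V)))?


Dijkstra with a binary heap: each vertex is extracted once, each edge may relax once.
Each heap operation costs O(log V).
V + E = 71 + 80 = 151
ceil(log2(71)) = 7 (since 2^6 = 64 < 71 <= 128 = 2^7)
Total heap work = (V+E) * ceil(log2(V)) = 151 * 7 = 1057


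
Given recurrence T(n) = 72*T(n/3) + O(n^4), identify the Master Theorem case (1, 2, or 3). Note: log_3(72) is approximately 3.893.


Master Theorem parameters: a=72, b=3, c=4
log_b(a) = 3.893
Compare b^c with a: 3^4 = 81 > 72, so c > log_b(a).
Comparing c=4 vs log_b(a)=3.893:
4 > 3.893 => Case 3
Result: T(n) = O(n^4)
Master Theorem case = 3


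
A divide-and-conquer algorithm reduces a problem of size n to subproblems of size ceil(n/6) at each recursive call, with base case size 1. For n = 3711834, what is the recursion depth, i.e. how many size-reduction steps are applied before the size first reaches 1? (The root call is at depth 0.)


Each step divides the size by 6 (rounding up); after k steps the size is ceil(n/6^k), which equals 1 exactly when 6^k >= n.
So the depth is the smallest k with 6^k >= 3711834, i.e. ceil(log_6(3711834)).
6^8 = 1679616 < 3711834 <= 10077696 = 6^9
Recursion depth = 9


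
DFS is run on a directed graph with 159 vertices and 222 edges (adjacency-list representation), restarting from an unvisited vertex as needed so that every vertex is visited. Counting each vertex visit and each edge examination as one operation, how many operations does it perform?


A full DFS traversal processes each vertex exactly once (push/pop on stack).
Each directed edge is examined once.
V = 159, E = 222
V + E = 381


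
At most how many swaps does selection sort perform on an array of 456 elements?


Each of the 455 passes places one element in its final position.
Pass 1: swap minimum into position 0
Pass 2: swap minimum of remaining into position 1
...
Pass 455: last two elements, one swap
Maximum swaps = 456 - 1 = 455


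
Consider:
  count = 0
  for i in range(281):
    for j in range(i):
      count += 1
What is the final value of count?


For each i, the inner loop runs i times:
  i=0: inner runs 0 times
  i=1: inner runs 1 time
  i=2: inner runs 2 times
  i=3: inner runs 3 times
  i=4: inner runs 4 times
  i=5: inner runs 5 times
  i=6: inner runs 6 times
  i=7: inner runs 7 times
  ...
Total = 0 + 1 + 2 + ... + 280 = 281*(281-1)/2 = 39340


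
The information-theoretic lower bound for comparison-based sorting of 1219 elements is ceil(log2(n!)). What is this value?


A binary decision tree of height h has at most 2^h leaves and needs at least n! of them, so h >= ceil(log2(n!)).
1219! is far too large to multiply out, so use Stirling's series:
  ln(n!) ~ n ln n - n + (1/2) ln(2 pi n) + 1/(12n)  (error below 1/(360 n^3), negligible here)
  ln(1219) = 7.1057861
  n ln n = 1219 * 7.1057861 = 8661.9533
  (1/2) ln(2 pi * 1219) = (1/2) ln(7659.2029) = 4.4718
  1/(12*1219) = 0.0001
  ln(1219!) ~ 8661.9533 - 1219 + 4.4718 + 0.0001 = 7447.4252
Convert to base 2: log2(1219!) = 7447.4252 / ln 2 = 7447.4252 / 0.69314718 = 10744.3634
ceil(10744.3634) = 10745


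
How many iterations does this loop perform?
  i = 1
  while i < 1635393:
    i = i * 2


The loop variable doubles each iteration:
i = 1 -> 2 -> 4 -> 8 -> 16 -> 32 -> 64 -> 128 -> 256 -> 512 -> 1024 -> 2048 -> 4096 -> 8192 -> 16384 -> 32768 -> 65536 -> 131072 -> 262144 -> 524288 -> 1048576 -> 2097152 (stop, 2097152 >= 1635393)
Number of doublings = ceil(log2(1635393)) = 21


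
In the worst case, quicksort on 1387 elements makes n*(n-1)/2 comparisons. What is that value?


Sum of comparisons per partition:
1386 + 1385 + ... + 1 + 0
= 1387 * (1387 - 1) / 2
= 1387 * 1386 / 2
= 961191


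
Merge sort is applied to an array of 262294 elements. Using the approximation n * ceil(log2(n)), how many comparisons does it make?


Merge sort divides the array into halves recursively.
Number of levels = ceil(log2(262294)) = 19
At each level, approximately n = 262294 comparisons are needed for merging.
Total comparisons ~ n * ceil(log2(n)) = 262294 * 19 = 4983586


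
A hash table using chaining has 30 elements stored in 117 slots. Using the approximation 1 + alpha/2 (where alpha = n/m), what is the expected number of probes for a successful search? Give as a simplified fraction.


Load factor alpha = n/m = 30/117
Expected probes = 1 + alpha/2 = 1 + 30/(2*117)
= 1 + 30/234
= 234/234 + 30/234
= 264/234
Simplify: 44/39


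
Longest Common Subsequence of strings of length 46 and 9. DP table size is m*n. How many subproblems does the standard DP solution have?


DP table indexed by positions in both strings.
First string: 46 positions
Second string: 9 positions
Total = 46 * 9 = 414


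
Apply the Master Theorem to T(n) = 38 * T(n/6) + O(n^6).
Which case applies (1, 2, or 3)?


The Master Theorem: T(n) = a*T(n/b) + O(n^c)
  a = 38, b = 6, c = 6
log_b(a) = log_6(38) ~ 2.03
Compare b^c with a: 6^6 = 46656 > 38, so c > log_b(a).
Since c > log_b(a), Case 3 applies.
T(n) = O(n^6)
Master Theorem case = 3


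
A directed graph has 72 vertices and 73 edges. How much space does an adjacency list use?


Adjacency list: one list head per vertex + one entry per edge
Vertex heads: 72
Edge entries: 73
Total = 72 + 73 = 145


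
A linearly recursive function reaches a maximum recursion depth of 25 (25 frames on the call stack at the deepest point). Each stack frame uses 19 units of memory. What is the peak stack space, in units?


Maximum recursion depth = 25 frames
Memory per frame = 19 units
Total stack space = depth * frame_size
= 25 * 19 = 475


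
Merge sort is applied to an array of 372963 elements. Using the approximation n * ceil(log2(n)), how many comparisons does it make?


Merge sort divides the array into halves recursively.
Number of levels = ceil(log2(372963)) = 19
At each level, approximately n = 372963 comparisons are needed for merging.
Total comparisons ~ n * ceil(log2(n)) = 372963 * 19 = 7086297


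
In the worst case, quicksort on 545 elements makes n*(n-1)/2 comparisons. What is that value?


Sum of comparisons per partition:
544 + 543 + ... + 1 + 0
= 545 * (545 - 1) / 2
= 545 * 544 / 2
= 148240


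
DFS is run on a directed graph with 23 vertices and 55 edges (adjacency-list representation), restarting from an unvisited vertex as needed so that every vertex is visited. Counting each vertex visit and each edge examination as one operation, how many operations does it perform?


A full DFS traversal processes each vertex exactly once (push/pop on stack).
Each directed edge is examined once.
V = 23, E = 55
V + E = 78


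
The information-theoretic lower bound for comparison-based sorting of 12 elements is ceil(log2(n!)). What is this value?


A binary decision tree of height h has at most 2^h leaves and needs at least n! of them, so h >= ceil(log2(n!)).
Compute 12! as a running product:
  x2 = 2, x3 = 6, x4 = 24, x5 = 120
  x6 = 720, x7 = 5040, x8 = 40320, x9 = 362880
  x10 = 3628800, x11 = 39916800, x12 = 479001600
12! = 479001600
Bracket between powers of 2:
  2^28 = 268435456 < 479001600 <= 536870912 = 2^29
So ceil(log2(12!)) = 29


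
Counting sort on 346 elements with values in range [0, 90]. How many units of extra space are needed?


Output array size: 346 (to store sorted result)
Count array size: 91 (one slot per possible value, range 0 to 90)
Total extra space = 346 + 91 = 437
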